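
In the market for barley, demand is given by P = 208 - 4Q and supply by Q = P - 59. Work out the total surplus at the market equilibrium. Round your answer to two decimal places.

2220.10

Rewriting supply in inverse form: P = 59 + Q.
Set 208 - 4Q = 59 + Q, which gives 149 = 5Q, so Q* = 29.8 and P* = 208 - 4(29.8) = 88.8.
Total surplus is the full triangle between the curves from 0 to Q*: (1/2)(29.8)(208 - 59) = 2220.1.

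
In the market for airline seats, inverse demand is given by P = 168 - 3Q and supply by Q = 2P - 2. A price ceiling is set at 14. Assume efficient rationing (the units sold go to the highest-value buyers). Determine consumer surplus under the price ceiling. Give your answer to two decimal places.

Rewriting supply in inverse form: P = 1 + 0.5Q.
Without the control, 168 - 3Q = 1 + 0.5Q so Q* = 47.7143 and P* = 24.8571.
At P = 14, sellers supply (14 - 1)/0.5 = 26 while buyers want more, so the quantity traded is 26 at price 14.
The demand price at Q = 26 is 90. CS is the trapezoid between demand and 14 over [0, 26]: (1/2)[(168 - 14) + (90 - 14)](26) = 2990.

2990.00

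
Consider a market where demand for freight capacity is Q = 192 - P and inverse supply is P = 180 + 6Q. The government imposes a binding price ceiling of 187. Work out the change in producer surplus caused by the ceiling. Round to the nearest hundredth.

-4.73

Rewriting demand in inverse form: P = 192 - Q.
Without the control, 192 - Q = 180 + 6Q so Q* = 1.7143 and P* = 190.2857.
At P = 187, sellers supply (187 - 180)/6 = 1.1667 while buyers want more, so the quantity traded is 1.1667 at price 187.
PS goes from (1/2)(1.7143)(10.2857) = 8.8163 to 4.0833 (computed as (187 - 180)(1.1667) - (1/2)(6)(1.1667)^2), a change of -4.733.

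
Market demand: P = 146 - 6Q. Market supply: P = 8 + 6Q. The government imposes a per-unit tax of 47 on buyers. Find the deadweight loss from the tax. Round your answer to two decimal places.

Pre-tax equilibrium: 146 - 6Q = 8 + 6Q gives Q* = 11.5, P* = 77.
A tax on buyers shifts demand down by 47: (146 - 47) - 6Q = 8 + 6Q, so Q_t = 7.5833. Buyers pay P_b = 100.5; sellers receive P_s = P_b - 47 = 53.5.
The welfare triangle lost has base Q* - Q_t = 3.9167 and height t = 47, so DWL = (1/2)(3.9167)(47) = 92.0417.

92.04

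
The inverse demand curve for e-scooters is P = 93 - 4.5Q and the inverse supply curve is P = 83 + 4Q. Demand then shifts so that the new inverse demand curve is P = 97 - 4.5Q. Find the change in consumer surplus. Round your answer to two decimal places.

2.99

Initial equilibrium: Q_0 = 1.1765, P_0 = 87.7059; CS_0 = (1/2)(1.1765)(5.2941) = 3.1142, PS_0 = (1/2)(1.1765)(4.7059) = 2.7682.
New equilibrium: 97 - 4.5Q = 83 + 4Q gives Q_1 = 1.6471, P_1 = 89.5882; CS_1 = 6.1038, PS_1 = 5.4256.
Change in consumer surplus = 6.1038 - 3.1142 = 2.9896.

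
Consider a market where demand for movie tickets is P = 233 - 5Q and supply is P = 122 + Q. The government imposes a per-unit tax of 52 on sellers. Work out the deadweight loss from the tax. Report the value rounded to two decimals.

Without the tax, 233 - 5Q = 122 + Q so Q* = 18.5 and P* = 140.5.
A tax on sellers shifts supply up by 52: 233 - 5Q = 122 + Q + 52, so Q_t = 9.8333. Buyers pay P_b = 183.8333; sellers receive P_s = P_b - 52 = 131.8333.
Deadweight loss is the triangle between the curves from Q_t to Q*: (1/2)(18.5 - 9.8333)(52) = 225.3333.

225.33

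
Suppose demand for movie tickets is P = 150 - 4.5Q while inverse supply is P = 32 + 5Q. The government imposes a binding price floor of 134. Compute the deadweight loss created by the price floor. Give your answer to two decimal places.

373.34

Without the control, 150 - 4.5Q = 32 + 5Q so Q* = 12.4211 and P* = 94.1053.
At P = 134, buyers demand (150 - 134)/4.5 = 3.5556 while sellers would supply more, so the quantity traded is 3.5556 at price 134.
The lost-trades triangle has base Q* - 3.5556 = 8.8655 and height equal to the gap between the curves at Q = 3.5556, which is 134 - 49.7778 = 84.2222. DWL = (1/2)(8.8655)(84.2222) = 373.3359.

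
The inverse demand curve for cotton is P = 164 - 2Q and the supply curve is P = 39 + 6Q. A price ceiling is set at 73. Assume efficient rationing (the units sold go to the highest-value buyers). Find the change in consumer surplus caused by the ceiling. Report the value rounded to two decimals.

Free-market equilibrium: 164 - 2Q = 39 + 6Q gives Q* = 15.625, P* = 132.75.
At P = 73, sellers supply (73 - 39)/6 = 5.6667 while buyers want more, so the quantity traded is 5.6667 at price 73.
CS goes from (1/2)(15.625)(31.25) = 244.1406 to 483.5556 (computed as (164 - 73)(5.6667) - (1/2)(2)(5.6667)^2), a change of 239.4149.

239.41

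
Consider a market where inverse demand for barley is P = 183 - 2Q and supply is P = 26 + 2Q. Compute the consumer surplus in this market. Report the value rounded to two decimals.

1540.56

Setting demand equal to supply, 157 = 4Q, so Q* = 39.25 and P* = 104.5.
CS is the area between the demand curve and P* from 0 to Q*: (1/2)(39.25)(78.5) = 1540.5625.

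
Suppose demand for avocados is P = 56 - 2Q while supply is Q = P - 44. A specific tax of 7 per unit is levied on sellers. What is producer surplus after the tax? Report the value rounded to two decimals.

1.39

Rewriting supply in inverse form: P = 44 + Q.
Pre-tax equilibrium: 56 - 2Q = 44 + Q gives Q* = 4, P* = 48.
With the tax, sellers need 7 more per unit: 56 - 2Q = 44 + Q + 7, so Q_t = 1.6667. Buyers pay P_b = 52.6667; sellers receive P_s = P_b - 7 = 45.6667.
Producer surplus is the triangle above supply below P_s: (1/2)(1.6667)(45.6667 - 44) = 1.3889.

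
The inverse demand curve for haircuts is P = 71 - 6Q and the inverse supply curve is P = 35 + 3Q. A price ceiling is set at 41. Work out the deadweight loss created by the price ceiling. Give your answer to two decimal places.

Without the control, 71 - 6Q = 35 + 3Q so Q* = 4 and P* = 47.
At the ceiling price 41, quantity supplied is (41 - 35)/3 = 2; supply is the short side, so Q = 2 trades at P = 41.
At Q = 2 the demand price is 59 and the supply price is 41. Deadweight loss is the triangle between the curves from 2 to 4: (1/2)(59 - 41)(4 - 2) = 18.

18.00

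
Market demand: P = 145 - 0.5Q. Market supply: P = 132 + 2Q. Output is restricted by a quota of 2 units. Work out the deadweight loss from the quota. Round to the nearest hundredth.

12.80

Unrestricted equilibrium: Q* = (145 - 132)/(0.5 + 2) = 5.2.
At Q = 2 the demand price is 145 - 0.5(2) = 144 and the supply price is 132 + 2(2) = 136.
Deadweight loss is the triangle between the curves from 2 to 5.2: (1/2)(144 - 136)(5.2 - 2) = 12.8.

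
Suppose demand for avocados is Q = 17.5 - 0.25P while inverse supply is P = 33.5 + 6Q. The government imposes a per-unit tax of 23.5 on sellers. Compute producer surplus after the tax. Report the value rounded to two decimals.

Rewriting demand in inverse form: P = 70 - 4Q.
Without the tax, 70 - 4Q = 33.5 + 6Q so Q* = 3.65 and P* = 55.4.
A tax on sellers shifts supply up by 23.5: 70 - 4Q = 33.5 + 6Q + 23.5, so Q_t = 1.3. Buyers pay P_b = 64.8; sellers receive P_s = P_b - 23.5 = 41.3.
PS = (1/2)(Q_t)(P_s - 33.5) = (1/2)(1.3)(7.8) = 5.07.

5.07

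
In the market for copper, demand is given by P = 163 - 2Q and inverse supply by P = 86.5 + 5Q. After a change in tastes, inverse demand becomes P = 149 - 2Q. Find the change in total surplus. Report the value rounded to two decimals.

Initial equilibrium: Q_0 = 10.9286, P_0 = 141.1429; CS_0 = (1/2)(10.9286)(21.8571) = 119.4337, PS_0 = (1/2)(10.9286)(54.6429) = 298.5842.
New equilibrium: 149 - 2Q = 86.5 + 5Q gives Q_1 = 8.9286, P_1 = 131.1429; CS_1 = 79.7194, PS_1 = 199.2985.
Change in total surplus = (79.7194 + 199.2985) - (119.4337 + 298.5842) = -139.

-139.00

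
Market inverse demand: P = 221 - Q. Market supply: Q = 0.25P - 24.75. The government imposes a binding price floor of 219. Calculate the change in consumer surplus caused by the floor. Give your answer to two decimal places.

Rewriting supply in inverse form: P = 99 + 4Q.
Free-market equilibrium: 221 - Q = 99 + 4Q gives Q* = 24.4, P* = 196.6.
At P = 219, buyers demand (221 - 219)/1 = 2 while sellers would supply more, so the quantity traded is 2 at price 219.
CS goes from (1/2)(24.4)(24.4) = 297.68 to 2 (computed as (221 - 219)(2) - (1/2)(1)(2)^2), a change of -295.68.

-295.68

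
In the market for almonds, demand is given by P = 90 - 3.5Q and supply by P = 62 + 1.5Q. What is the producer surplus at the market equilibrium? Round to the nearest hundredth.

23.52

Setting demand equal to supply, 28 = 5Q, so Q* = 5.6 and P* = 70.4.
Producer surplus is the triangle above supply below P*: (1/2)(5.6)(70.4 - 62) = (1/2)(5.6)(8.4) = 23.52.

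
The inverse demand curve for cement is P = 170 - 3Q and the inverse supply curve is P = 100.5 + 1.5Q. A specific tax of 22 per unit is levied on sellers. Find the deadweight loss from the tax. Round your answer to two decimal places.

53.78

Pre-tax equilibrium: 170 - 3Q = 100.5 + 1.5Q gives Q* = 15.4444, P* = 123.6667.
A tax on sellers shifts supply up by 22: 170 - 3Q = 100.5 + 1.5Q + 22, so Q_t = 10.5556. Buyers pay P_b = 138.3333; sellers receive P_s = P_b - 22 = 116.3333.
The welfare triangle lost has base Q* - Q_t = 4.8889 and height t = 22, so DWL = (1/2)(4.8889)(22) = 53.7778.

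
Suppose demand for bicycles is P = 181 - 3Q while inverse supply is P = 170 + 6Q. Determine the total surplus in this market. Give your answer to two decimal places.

6.72

Set 181 - 3Q = 170 + 6Q, which gives 11 = 9Q, so Q* = 1.2222 and P* = 181 - 3(1.2222) = 177.3333.
Total surplus is the full triangle between the curves from 0 to Q*: (1/2)(1.2222)(181 - 170) = 6.7222.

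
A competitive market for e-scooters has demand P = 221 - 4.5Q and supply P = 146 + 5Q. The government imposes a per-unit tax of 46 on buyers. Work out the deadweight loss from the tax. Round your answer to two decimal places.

111.37

Pre-tax equilibrium: 221 - 4.5Q = 146 + 5Q gives Q* = 7.8947, P* = 185.4737.
A tax on buyers shifts demand down by 46: (221 - 46) - 4.5Q = 146 + 5Q, so Q_t = 3.0526. Buyers pay P_b = 207.2632; sellers receive P_s = P_b - 46 = 161.2632.
Deadweight loss is the triangle between the curves from Q_t to Q*: (1/2)(7.8947 - 3.0526)(46) = 111.3684.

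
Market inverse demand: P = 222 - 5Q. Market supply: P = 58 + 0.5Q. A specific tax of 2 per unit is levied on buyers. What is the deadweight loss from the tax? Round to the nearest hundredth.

Without the tax, 222 - 5Q = 58 + 0.5Q so Q* = 29.8182 and P* = 72.9091.
With the tax, buyers' net willingness to pay falls by 2: (222 - 2) - 5Q = 58 + 0.5Q, so Q_t = 29.4545. Buyers pay P_b = 74.7273; sellers receive P_s = P_b - 2 = 72.7273.
Deadweight loss is the triangle between the curves from Q_t to Q*: (1/2)(29.8182 - 29.4545)(2) = 0.3636.

0.36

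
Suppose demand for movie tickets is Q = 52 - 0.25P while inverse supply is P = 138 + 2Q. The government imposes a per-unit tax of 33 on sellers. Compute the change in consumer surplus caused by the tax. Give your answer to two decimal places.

Rewriting demand in inverse form: P = 208 - 4Q.
Pre-tax equilibrium: 208 - 4Q = 138 + 2Q gives Q* = 11.6667, P* = 161.3333.
With the tax, sellers need 33 more per unit: 208 - 4Q = 138 + 2Q + 33, so Q_t = 6.1667. Buyers pay P_b = 183.3333; sellers receive P_s = P_b - 33 = 150.3333.
Consumers lose the trapezoid between P* and P_b out to Q_t plus the triangle from Q_t to Q*: change in CS = 76.0556 - 272.2222 = -196.1667.

-196.17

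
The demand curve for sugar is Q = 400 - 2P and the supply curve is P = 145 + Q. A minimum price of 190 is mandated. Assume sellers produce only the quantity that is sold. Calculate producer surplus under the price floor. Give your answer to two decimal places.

700.00

Rewriting demand in inverse form: P = 200 - 0.5Q.
Without the control, 200 - 0.5Q = 145 + Q so Q* = 36.6667 and P* = 181.6667.
At the floor price 190, quantity demanded is (200 - 190)/0.5 = 20; demand is the short side, so Q = 20 trades at P = 190.
The supply price at Q = 20 is 165. PS is the trapezoid between 190 and supply over [0, 20]: (1/2)[(190 - 145) + (190 - 165)](20) = 700.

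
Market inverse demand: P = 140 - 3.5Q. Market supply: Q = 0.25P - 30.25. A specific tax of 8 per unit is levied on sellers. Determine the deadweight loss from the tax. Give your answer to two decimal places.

4.27

Rewriting supply in inverse form: P = 121 + 4Q.
Without the tax, 140 - 3.5Q = 121 + 4Q so Q* = 2.5333 and P* = 131.1333.
With the tax, sellers need 8 more per unit: 140 - 3.5Q = 121 + 4Q + 8, so Q_t = 1.4667. Buyers pay P_b = 134.8667; sellers receive P_s = P_b - 8 = 126.8667.
The welfare triangle lost has base Q* - Q_t = 1.0667 and height t = 8, so DWL = (1/2)(1.0667)(8) = 4.2667.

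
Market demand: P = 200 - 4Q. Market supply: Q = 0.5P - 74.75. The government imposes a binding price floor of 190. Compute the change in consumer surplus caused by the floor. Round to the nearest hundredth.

Rewriting supply in inverse form: P = 149.5 + 2Q.
Free-market equilibrium: 200 - 4Q = 149.5 + 2Q gives Q* = 8.4167, P* = 166.3333.
At P = 190, buyers demand (200 - 190)/4 = 2.5 while sellers would supply more, so the quantity traded is 2.5 at price 190.
CS goes from (1/2)(8.4167)(33.6667) = 141.6806 to 12.5 (computed as (200 - 190)(2.5) - (1/2)(4)(2.5)^2), a change of -129.1806.

-129.18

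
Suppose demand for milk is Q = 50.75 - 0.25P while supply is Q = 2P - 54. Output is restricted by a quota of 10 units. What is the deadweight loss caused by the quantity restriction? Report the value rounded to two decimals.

Rewriting demand in inverse form: P = 203 - 4Q.
Rewriting supply in inverse form: P = 27 + 0.5Q.
Unrestricted equilibrium: Q* = (203 - 27)/(4 + 0.5) = 39.1111.
At Q = 10 the demand price is 203 - 4(10) = 163 and the supply price is 27 + 0.5(10) = 32.
DWL = (1/2)(gap between curves at 10) x (Q* - 10) = (1/2)(131)(29.1111) = 1906.7778.

1906.78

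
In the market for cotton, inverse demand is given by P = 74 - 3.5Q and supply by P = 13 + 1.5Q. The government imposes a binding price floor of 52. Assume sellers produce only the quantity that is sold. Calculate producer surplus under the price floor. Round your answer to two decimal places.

Without the control, 74 - 3.5Q = 13 + 1.5Q so Q* = 12.2 and P* = 31.3.
At P = 52, buyers demand (74 - 52)/3.5 = 6.2857 while sellers would supply more, so the quantity traded is 6.2857 at price 52.
The supply price at Q = 6.2857 is 22.4286. PS is the trapezoid between 52 and supply over [0, 6.2857]: (1/2)[(52 - 13) + (52 - 22.4286)](6.2857) = 215.5102.

215.51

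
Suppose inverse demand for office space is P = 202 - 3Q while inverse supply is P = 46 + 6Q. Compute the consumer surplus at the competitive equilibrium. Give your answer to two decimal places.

Setting demand equal to supply, 156 = 9Q, so Q* = 17.3333 and P* = 150.
Consumer surplus is the triangle under demand above P*: (1/2)(17.3333)(202 - 150) = (1/2)(17.3333)(52) = 450.6667.

450.67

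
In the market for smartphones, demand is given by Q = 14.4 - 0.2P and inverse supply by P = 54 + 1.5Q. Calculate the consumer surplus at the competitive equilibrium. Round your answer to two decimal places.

Rewriting demand in inverse form: P = 72 - 5Q.
Setting demand equal to supply, 18 = 6.5Q, so Q* = 2.7692 and P* = 58.1538.
CS is the area between the demand curve and P* from 0 to Q*: (1/2)(2.7692)(13.8462) = 19.1716.

19.17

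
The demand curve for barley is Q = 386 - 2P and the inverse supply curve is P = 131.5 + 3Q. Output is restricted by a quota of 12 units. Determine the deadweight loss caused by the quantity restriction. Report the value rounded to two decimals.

Rewriting demand in inverse form: P = 193 - 0.5Q.
Without the quota, 193 - 0.5Q = 131.5 + 3Q gives Q* = 17.5714.
At Q = 12 the demand price is 193 - 0.5(12) = 187 and the supply price is 131.5 + 3(12) = 167.5.
DWL = (1/2)(gap between curves at 12) x (Q* - 12) = (1/2)(19.5)(5.5714) = 54.3214.

54.32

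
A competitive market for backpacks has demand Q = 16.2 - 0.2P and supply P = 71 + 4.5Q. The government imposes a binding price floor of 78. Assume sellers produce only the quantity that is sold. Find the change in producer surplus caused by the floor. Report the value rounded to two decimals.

0.90

Rewriting demand in inverse form: P = 81 - 5Q.
Without the control, 81 - 5Q = 71 + 4.5Q so Q* = 1.0526 and P* = 75.7368.
At the floor price 78, quantity demanded is (81 - 78)/5 = 0.6; demand is the short side, so Q = 0.6 trades at P = 78.
PS goes from (1/2)(1.0526)(4.7368) = 2.4931 to 3.39 (computed as (78 - 71)(0.6) - (1/2)(4.5)(0.6)^2), a change of 0.8969.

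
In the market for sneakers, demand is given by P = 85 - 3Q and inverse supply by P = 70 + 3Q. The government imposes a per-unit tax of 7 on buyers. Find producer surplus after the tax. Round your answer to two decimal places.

2.67

Pre-tax equilibrium: 85 - 3Q = 70 + 3Q gives Q* = 2.5, P* = 77.5.
A tax on buyers shifts demand down by 7: (85 - 7) - 3Q = 70 + 3Q, so Q_t = 1.3333. Buyers pay P_b = 81; sellers receive P_s = P_b - 7 = 74.
PS = (1/2)(Q_t)(P_s - 70) = (1/2)(1.3333)(4) = 2.6667.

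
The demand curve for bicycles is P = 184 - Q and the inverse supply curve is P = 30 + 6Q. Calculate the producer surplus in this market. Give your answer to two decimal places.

Set 184 - Q = 30 + 6Q, which gives 154 = 7Q, so Q* = 22 and P* = 184 - (22) = 162.
The supply curve's price intercept is 30, so PS = (1/2)(Q*)(P* - 30) = (1/2)(22)(132) = 1452.

1452.00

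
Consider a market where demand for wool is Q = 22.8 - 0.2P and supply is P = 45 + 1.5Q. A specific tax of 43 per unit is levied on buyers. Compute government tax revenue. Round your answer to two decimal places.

Rewriting demand in inverse form: P = 114 - 5Q.
Without the tax, 114 - 5Q = 45 + 1.5Q so Q* = 10.6154 and P* = 60.9231.
With the tax, buyers' net willingness to pay falls by 43: (114 - 43) - 5Q = 45 + 1.5Q, so Q_t = 4. Buyers pay P_b = 94; sellers receive P_s = P_b - 43 = 51.
Tax revenue = t x Q_t = 43 x 4 = 172.

172.00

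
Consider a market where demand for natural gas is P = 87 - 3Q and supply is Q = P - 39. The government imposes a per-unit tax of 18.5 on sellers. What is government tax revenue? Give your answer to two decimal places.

Rewriting supply in inverse form: P = 39 + Q.
Without the tax, 87 - 3Q = 39 + Q so Q* = 12 and P* = 51.
A tax on sellers shifts supply up by 18.5: 87 - 3Q = 39 + Q + 18.5, so Q_t = 7.375. Buyers pay P_b = 64.875; sellers receive P_s = P_b - 18.5 = 46.375.
Tax revenue = t x Q_t = 18.5 x 7.375 = 136.4375.

136.44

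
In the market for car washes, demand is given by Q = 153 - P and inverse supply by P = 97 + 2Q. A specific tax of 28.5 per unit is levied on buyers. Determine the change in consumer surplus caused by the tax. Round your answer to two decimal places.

-132.21

Rewriting demand in inverse form: P = 153 - Q.
Pre-tax equilibrium: 153 - Q = 97 + 2Q gives Q* = 18.6667, P* = 134.3333.
With the tax, buyers' net willingness to pay falls by 28.5: (153 - 28.5) - Q = 97 + 2Q, so Q_t = 9.1667. Buyers pay P_b = 143.8333; sellers receive P_s = P_b - 28.5 = 115.3333.
Consumers lose the trapezoid between P* and P_b out to Q_t plus the triangle from Q_t to Q*: change in CS = 42.0139 - 174.2222 = -132.2083.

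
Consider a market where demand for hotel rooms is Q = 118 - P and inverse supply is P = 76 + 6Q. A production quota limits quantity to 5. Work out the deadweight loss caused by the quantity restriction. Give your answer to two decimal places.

Rewriting demand in inverse form: P = 118 - Q.
Unrestricted equilibrium: Q* = (118 - 76)/(1 + 6) = 6.
At Q = 5 the demand price is 118 - (5) = 113 and the supply price is 76 + 6(5) = 106.
Deadweight loss is the triangle between the curves from 5 to 6: (1/2)(113 - 106)(6 - 5) = 3.5.

3.50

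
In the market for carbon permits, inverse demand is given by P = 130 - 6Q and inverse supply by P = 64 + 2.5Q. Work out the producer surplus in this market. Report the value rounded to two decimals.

75.36

Setting demand equal to supply, 66 = 8.5Q, so Q* = 7.7647 and P* = 83.4118.
PS is the area between P* and the supply curve from 0 to Q*: (1/2)(7.7647)(19.4118) = 75.3633.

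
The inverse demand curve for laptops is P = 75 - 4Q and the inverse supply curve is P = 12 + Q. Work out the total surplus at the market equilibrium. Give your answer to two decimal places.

Equilibrium: 75 - 4Q = 12 + Q, so Q* = 12.6 and P* = 24.6.
CS = (1/2)(12.6)(50.4) = 317.52 and PS = (1/2)(12.6)(12.6) = 79.38, so total surplus = 396.9.

396.90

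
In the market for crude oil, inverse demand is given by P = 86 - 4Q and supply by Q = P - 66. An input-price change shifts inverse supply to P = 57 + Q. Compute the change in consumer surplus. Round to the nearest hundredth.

35.28

Rewriting supply in inverse form: P = 66 + Q.
Initial equilibrium: Q_0 = 4, P_0 = 70; CS_0 = (1/2)(4)(16) = 32, PS_0 = (1/2)(4)(4) = 8.
New equilibrium: 86 - 4Q = 57 + Q gives Q_1 = 5.8, P_1 = 62.8; CS_1 = 67.28, PS_1 = 16.82.
Change in consumer surplus = 67.28 - 32 = 35.28.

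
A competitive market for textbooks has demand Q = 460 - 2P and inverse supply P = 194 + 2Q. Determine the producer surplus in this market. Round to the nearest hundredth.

Rewriting demand in inverse form: P = 230 - 0.5Q.
Setting demand equal to supply, 36 = 2.5Q, so Q* = 14.4 and P* = 222.8.
The supply curve's price intercept is 194, so PS = (1/2)(Q*)(P* - 194) = (1/2)(14.4)(28.8) = 207.36.

207.36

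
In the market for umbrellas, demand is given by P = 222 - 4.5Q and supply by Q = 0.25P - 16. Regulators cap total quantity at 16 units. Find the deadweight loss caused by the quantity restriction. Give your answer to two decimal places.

28.47

Rewriting supply in inverse form: P = 64 + 4Q.
Unrestricted equilibrium: Q* = (222 - 64)/(4.5 + 4) = 18.5882.
At Q = 16 the demand price is 222 - 4.5(16) = 150 and the supply price is 64 + 4(16) = 128.
DWL = (1/2)(gap between curves at 16) x (Q* - 16) = (1/2)(22)(2.5882) = 28.4706.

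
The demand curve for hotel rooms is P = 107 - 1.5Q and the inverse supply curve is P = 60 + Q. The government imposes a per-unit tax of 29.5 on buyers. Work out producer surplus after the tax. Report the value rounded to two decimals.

Without the tax, 107 - 1.5Q = 60 + Q so Q* = 18.8 and P* = 78.8.
With the tax, buyers' net willingness to pay falls by 29.5: (107 - 29.5) - 1.5Q = 60 + Q, so Q_t = 7. Buyers pay P_b = 96.5; sellers receive P_s = P_b - 29.5 = 67.
PS = (1/2)(Q_t)(P_s - 60) = (1/2)(7)(7) = 24.5.

24.50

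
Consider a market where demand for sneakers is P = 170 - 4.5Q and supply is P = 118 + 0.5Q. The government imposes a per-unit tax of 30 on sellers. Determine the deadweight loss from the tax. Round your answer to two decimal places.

Without the tax, 170 - 4.5Q = 118 + 0.5Q so Q* = 10.4 and P* = 123.2.
With the tax, sellers need 30 more per unit: 170 - 4.5Q = 118 + 0.5Q + 30, so Q_t = 4.4. Buyers pay P_b = 150.2; sellers receive P_s = P_b - 30 = 120.2.
The welfare triangle lost has base Q* - Q_t = 6 and height t = 30, so DWL = (1/2)(6)(30) = 90.

90.00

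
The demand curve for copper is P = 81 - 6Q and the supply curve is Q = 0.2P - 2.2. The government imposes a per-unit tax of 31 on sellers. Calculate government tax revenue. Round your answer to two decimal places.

Rewriting supply in inverse form: P = 11 + 5Q.
Without the tax, 81 - 6Q = 11 + 5Q so Q* = 6.3636 and P* = 42.8182.
With the tax, sellers need 31 more per unit: 81 - 6Q = 11 + 5Q + 31, so Q_t = 3.5455. Buyers pay P_b = 59.7273; sellers receive P_s = P_b - 31 = 28.7273.
Revenue is the tax times quantity traded: 31 x 3.5455 = 109.9091.

109.91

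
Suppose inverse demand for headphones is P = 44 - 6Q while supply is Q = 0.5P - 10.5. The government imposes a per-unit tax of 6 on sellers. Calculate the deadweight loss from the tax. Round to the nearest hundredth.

2.25

Rewriting supply in inverse form: P = 21 + 2Q.
Pre-tax equilibrium: 44 - 6Q = 21 + 2Q gives Q* = 2.875, P* = 26.75.
A tax on sellers shifts supply up by 6: 44 - 6Q = 21 + 2Q + 6, so Q_t = 2.125. Buyers pay P_b = 31.25; sellers receive P_s = P_b - 6 = 25.25.
The welfare triangle lost has base Q* - Q_t = 0.75 and height t = 6, so DWL = (1/2)(0.75)(6) = 2.25.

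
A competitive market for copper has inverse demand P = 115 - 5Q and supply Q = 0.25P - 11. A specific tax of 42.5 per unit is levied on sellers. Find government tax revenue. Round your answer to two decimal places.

134.58

Rewriting supply in inverse form: P = 44 + 4Q.
Without the tax, 115 - 5Q = 44 + 4Q so Q* = 7.8889 and P* = 75.5556.
A tax on sellers shifts supply up by 42.5: 115 - 5Q = 44 + 4Q + 42.5, so Q_t = 3.1667. Buyers pay P_b = 99.1667; sellers receive P_s = P_b - 42.5 = 56.6667.
Revenue is the tax times quantity traded: 42.5 x 3.1667 = 134.5833.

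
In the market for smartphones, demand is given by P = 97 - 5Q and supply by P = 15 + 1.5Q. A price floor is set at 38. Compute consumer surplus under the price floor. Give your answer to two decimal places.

348.10

Without the control, 97 - 5Q = 15 + 1.5Q so Q* = 12.6154 and P* = 33.9231.
At the floor price 38, quantity demanded is (97 - 38)/5 = 11.8; demand is the short side, so Q = 11.8 trades at P = 38.
CS is the triangle under demand above 38: (1/2)(11.8)(97 - 38) = 348.1.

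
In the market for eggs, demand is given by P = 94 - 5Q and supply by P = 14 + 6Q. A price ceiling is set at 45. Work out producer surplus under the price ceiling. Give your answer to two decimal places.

80.08

Free-market equilibrium: 94 - 5Q = 14 + 6Q gives Q* = 7.2727, P* = 57.6364.
At P = 45, sellers supply (45 - 14)/6 = 5.1667 while buyers want more, so the quantity traded is 5.1667 at price 45.
PS is the triangle above supply below 45: (1/2)(5.1667)(45 - 14) = 80.0833.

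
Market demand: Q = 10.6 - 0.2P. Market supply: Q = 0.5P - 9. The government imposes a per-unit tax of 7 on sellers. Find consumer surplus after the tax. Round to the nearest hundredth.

Rewriting demand in inverse form: P = 53 - 5Q.
Rewriting supply in inverse form: P = 18 + 2Q.
Without the tax, 53 - 5Q = 18 + 2Q so Q* = 5 and P* = 28.
A tax on sellers shifts supply up by 7: 53 - 5Q = 18 + 2Q + 7, so Q_t = 4. Buyers pay P_b = 33; sellers receive P_s = P_b - 7 = 26.
Consumer surplus is the triangle under demand above P_b: (1/2)(4)(53 - 33) = 40.

40.00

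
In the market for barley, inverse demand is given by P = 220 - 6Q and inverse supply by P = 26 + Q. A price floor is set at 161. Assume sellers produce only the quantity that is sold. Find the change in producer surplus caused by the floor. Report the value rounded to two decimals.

895.11

Free-market equilibrium: 220 - 6Q = 26 + Q gives Q* = 27.7143, P* = 53.7143.
At the floor price 161, quantity demanded is (220 - 161)/6 = 9.8333; demand is the short side, so Q = 9.8333 trades at P = 161.
PS goes from (1/2)(27.7143)(27.7143) = 384.0408 to 1279.1528 (computed as (161 - 26)(9.8333) - (1/2)(1)(9.8333)^2), a change of 895.112.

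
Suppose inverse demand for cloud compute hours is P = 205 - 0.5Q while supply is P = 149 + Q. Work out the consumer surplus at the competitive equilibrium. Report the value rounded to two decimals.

Equilibrium: 205 - 0.5Q = 149 + Q, so Q* = 37.3333 and P* = 186.3333.
The demand choke price is 205, so CS = (1/2)(Q*)(205 - P*) = (1/2)(37.3333)(18.6667) = 348.4444.

348.44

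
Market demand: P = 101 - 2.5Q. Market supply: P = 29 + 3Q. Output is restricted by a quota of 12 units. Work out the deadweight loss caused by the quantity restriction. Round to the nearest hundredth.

3.27

Unrestricted equilibrium: Q* = (101 - 29)/(2.5 + 3) = 13.0909.
At Q = 12 the demand price is 101 - 2.5(12) = 71 and the supply price is 29 + 3(12) = 65.
Deadweight loss is the triangle between the curves from 12 to 13.0909: (1/2)(71 - 65)(13.0909 - 12) = 3.2727.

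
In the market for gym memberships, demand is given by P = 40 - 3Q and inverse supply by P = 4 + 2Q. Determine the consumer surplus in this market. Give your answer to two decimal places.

Set 40 - 3Q = 4 + 2Q, which gives 36 = 5Q, so Q* = 7.2 and P* = 40 - 3(7.2) = 18.4.
Consumer surplus is the triangle under demand above P*: (1/2)(7.2)(40 - 18.4) = (1/2)(7.2)(21.6) = 77.76.

77.76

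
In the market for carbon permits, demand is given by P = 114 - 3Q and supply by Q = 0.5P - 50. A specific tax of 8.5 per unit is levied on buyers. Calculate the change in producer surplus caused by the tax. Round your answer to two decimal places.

-6.63

Rewriting supply in inverse form: P = 100 + 2Q.
Pre-tax equilibrium: 114 - 3Q = 100 + 2Q gives Q* = 2.8, P* = 105.6.
With the tax, buyers' net willingness to pay falls by 8.5: (114 - 8.5) - 3Q = 100 + 2Q, so Q_t = 1.1. Buyers pay P_b = 110.7; sellers receive P_s = P_b - 8.5 = 102.2.
PS falls from (1/2)(2.8)(5.6) = 7.84 to (1/2)(1.1)(2.2) = 1.21, a change of -6.63.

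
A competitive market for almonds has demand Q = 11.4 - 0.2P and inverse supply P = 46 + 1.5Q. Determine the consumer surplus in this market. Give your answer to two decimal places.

Rewriting demand in inverse form: P = 57 - 5Q.
Equilibrium: 57 - 5Q = 46 + 1.5Q, so Q* = 1.6923 and P* = 48.5385.
The demand choke price is 57, so CS = (1/2)(Q*)(57 - P*) = (1/2)(1.6923)(8.4615) = 7.1598.

7.16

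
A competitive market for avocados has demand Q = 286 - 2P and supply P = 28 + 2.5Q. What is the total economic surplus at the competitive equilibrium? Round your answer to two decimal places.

2204.17

Rewriting demand in inverse form: P = 143 - 0.5Q.
Set 143 - 0.5Q = 28 + 2.5Q, which gives 115 = 3Q, so Q* = 38.3333 and P* = 143 - 0.5(38.3333) = 123.8333.
CS = (1/2)(38.3333)(19.1667) = 367.3611 and PS = (1/2)(38.3333)(95.8333) = 1836.8056, so total surplus = 2204.1667.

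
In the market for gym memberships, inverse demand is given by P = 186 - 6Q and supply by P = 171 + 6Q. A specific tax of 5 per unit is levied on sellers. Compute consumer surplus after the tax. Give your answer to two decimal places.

Without the tax, 186 - 6Q = 171 + 6Q so Q* = 1.25 and P* = 178.5.
With the tax, sellers need 5 more per unit: 186 - 6Q = 171 + 6Q + 5, so Q_t = 0.8333. Buyers pay P_b = 181; sellers receive P_s = P_b - 5 = 176.
Consumer surplus is the triangle under demand above P_b: (1/2)(0.8333)(186 - 181) = 2.0833.

2.08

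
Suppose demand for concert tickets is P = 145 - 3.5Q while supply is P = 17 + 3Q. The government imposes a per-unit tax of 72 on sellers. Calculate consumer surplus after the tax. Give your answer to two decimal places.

Without the tax, 145 - 3.5Q = 17 + 3Q so Q* = 19.6923 and P* = 76.0769.
With the tax, sellers need 72 more per unit: 145 - 3.5Q = 17 + 3Q + 72, so Q_t = 8.6154. Buyers pay P_b = 114.8462; sellers receive P_s = P_b - 72 = 42.8462.
CS = (1/2)(Q_t)(145 - P_b) = (1/2)(8.6154)(30.1538) = 129.8935.

129.89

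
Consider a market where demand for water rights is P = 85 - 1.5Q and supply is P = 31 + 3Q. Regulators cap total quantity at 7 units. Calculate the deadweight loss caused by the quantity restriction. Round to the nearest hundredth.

Unrestricted equilibrium: Q* = (85 - 31)/(1.5 + 3) = 12.
At Q = 7 the demand price is 85 - 1.5(7) = 74.5 and the supply price is 31 + 3(7) = 52.
Deadweight loss is the triangle between the curves from 7 to 12: (1/2)(74.5 - 52)(12 - 7) = 56.25.

56.25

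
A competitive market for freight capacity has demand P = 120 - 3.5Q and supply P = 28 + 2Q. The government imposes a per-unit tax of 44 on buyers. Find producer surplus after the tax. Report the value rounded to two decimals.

76.17

Without the tax, 120 - 3.5Q = 28 + 2Q so Q* = 16.7273 and P* = 61.4545.
A tax on buyers shifts demand down by 44: (120 - 44) - 3.5Q = 28 + 2Q, so Q_t = 8.7273. Buyers pay P_b = 89.4545; sellers receive P_s = P_b - 44 = 45.4545.
Producer surplus is the triangle above supply below P_s: (1/2)(8.7273)(45.4545 - 28) = 76.1653.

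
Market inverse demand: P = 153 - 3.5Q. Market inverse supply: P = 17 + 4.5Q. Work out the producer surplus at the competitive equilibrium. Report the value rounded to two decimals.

Setting demand equal to supply, 136 = 8Q, so Q* = 17 and P* = 93.5.
Producer surplus is the triangle above supply below P*: (1/2)(17)(93.5 - 17) = (1/2)(17)(76.5) = 650.25.

650.25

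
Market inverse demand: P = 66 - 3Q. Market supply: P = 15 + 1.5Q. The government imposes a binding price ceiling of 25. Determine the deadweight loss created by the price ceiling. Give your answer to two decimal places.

Without the control, 66 - 3Q = 15 + 1.5Q so Q* = 11.3333 and P* = 32.
At the ceiling price 25, quantity supplied is (25 - 15)/1.5 = 6.6667; supply is the short side, so Q = 6.6667 trades at P = 25.
The lost-trades triangle has base Q* - 6.6667 = 4.6667 and height equal to the gap between the curves at Q = 6.6667, which is 46 - 25 = 21. DWL = (1/2)(4.6667)(21) = 49.

49.00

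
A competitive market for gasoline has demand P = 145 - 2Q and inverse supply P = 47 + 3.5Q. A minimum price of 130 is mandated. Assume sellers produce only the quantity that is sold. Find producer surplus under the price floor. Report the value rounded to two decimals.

Free-market equilibrium: 145 - 2Q = 47 + 3.5Q gives Q* = 17.8182, P* = 109.3636.
At P = 130, buyers demand (145 - 130)/2 = 7.5 while sellers would supply more, so the quantity traded is 7.5 at price 130.
The supply price at Q = 7.5 is 73.25. PS is the trapezoid between 130 and supply over [0, 7.5]: (1/2)[(130 - 47) + (130 - 73.25)](7.5) = 524.0625.

524.06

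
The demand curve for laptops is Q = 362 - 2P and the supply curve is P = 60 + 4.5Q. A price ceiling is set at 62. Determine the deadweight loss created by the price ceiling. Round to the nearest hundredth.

1410.82

Rewriting demand in inverse form: P = 181 - 0.5Q.
Without the control, 181 - 0.5Q = 60 + 4.5Q so Q* = 24.2 and P* = 168.9.
At P = 62, sellers supply (62 - 60)/4.5 = 0.4444 while buyers want more, so the quantity traded is 0.4444 at price 62.
At Q = 0.4444 the demand price is 180.7778 and the supply price is 62. Deadweight loss is the triangle between the curves from 0.4444 to 24.2: (1/2)(180.7778 - 62)(24.2 - 0.4444) = 1410.816.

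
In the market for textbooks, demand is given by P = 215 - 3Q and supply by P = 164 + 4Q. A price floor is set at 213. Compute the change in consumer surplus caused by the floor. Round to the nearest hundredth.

-78.96

Without the control, 215 - 3Q = 164 + 4Q so Q* = 7.2857 and P* = 193.1429.
At P = 213, buyers demand (215 - 213)/3 = 0.6667 while sellers would supply more, so the quantity traded is 0.6667 at price 213.
CS goes from (1/2)(7.2857)(21.8571) = 79.6224 to 0.6667 (computed as (215 - 213)(0.6667) - (1/2)(3)(0.6667)^2), a change of -78.9558.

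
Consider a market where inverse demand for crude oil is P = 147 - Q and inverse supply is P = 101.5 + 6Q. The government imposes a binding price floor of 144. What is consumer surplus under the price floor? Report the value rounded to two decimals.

4.50

Without the control, 147 - Q = 101.5 + 6Q so Q* = 6.5 and P* = 140.5.
At P = 144, buyers demand (147 - 144)/1 = 3 while sellers would supply more, so the quantity traded is 3 at price 144.
CS is the triangle under demand above 144: (1/2)(3)(147 - 144) = 4.5.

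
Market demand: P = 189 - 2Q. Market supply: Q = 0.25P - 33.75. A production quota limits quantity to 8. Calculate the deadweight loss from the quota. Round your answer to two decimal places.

Rewriting supply in inverse form: P = 135 + 4Q.
Unrestricted equilibrium: Q* = (189 - 135)/(2 + 4) = 9.
At Q = 8 the demand price is 189 - 2(8) = 173 and the supply price is 135 + 4(8) = 167.
Deadweight loss is the triangle between the curves from 8 to 9: (1/2)(173 - 167)(9 - 8) = 3.

3.00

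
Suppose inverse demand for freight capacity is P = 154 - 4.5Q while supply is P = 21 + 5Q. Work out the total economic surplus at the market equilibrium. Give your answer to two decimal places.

931.00

Set 154 - 4.5Q = 21 + 5Q, which gives 133 = 9.5Q, so Q* = 14 and P* = 154 - 4.5(14) = 91.
Total surplus is the full triangle between the curves from 0 to Q*: (1/2)(14)(154 - 21) = 931.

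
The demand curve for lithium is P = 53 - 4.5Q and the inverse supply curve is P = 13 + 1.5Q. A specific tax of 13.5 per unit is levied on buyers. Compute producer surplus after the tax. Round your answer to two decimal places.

14.63

Pre-tax equilibrium: 53 - 4.5Q = 13 + 1.5Q gives Q* = 6.6667, P* = 23.
A tax on buyers shifts demand down by 13.5: (53 - 13.5) - 4.5Q = 13 + 1.5Q, so Q_t = 4.4167. Buyers pay P_b = 33.125; sellers receive P_s = P_b - 13.5 = 19.625.
PS = (1/2)(Q_t)(P_s - 13) = (1/2)(4.4167)(6.625) = 14.6302.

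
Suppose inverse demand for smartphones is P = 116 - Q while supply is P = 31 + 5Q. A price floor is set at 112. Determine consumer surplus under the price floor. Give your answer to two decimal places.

Free-market equilibrium: 116 - Q = 31 + 5Q gives Q* = 14.1667, P* = 101.8333.
At P = 112, buyers demand (116 - 112)/1 = 4 while sellers would supply more, so the quantity traded is 4 at price 112.
CS is the triangle under demand above 112: (1/2)(4)(116 - 112) = 8.

8.00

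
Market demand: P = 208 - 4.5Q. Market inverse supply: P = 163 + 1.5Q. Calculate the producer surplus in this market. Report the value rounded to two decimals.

Set 208 - 4.5Q = 163 + 1.5Q, which gives 45 = 6Q, so Q* = 7.5 and P* = 208 - 4.5(7.5) = 174.25.
The supply curve's price intercept is 163, so PS = (1/2)(Q*)(P* - 163) = (1/2)(7.5)(11.25) = 42.1875.

42.19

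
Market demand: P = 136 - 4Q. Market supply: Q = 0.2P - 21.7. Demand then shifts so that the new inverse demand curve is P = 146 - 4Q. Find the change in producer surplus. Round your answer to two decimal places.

20.06

Rewriting supply in inverse form: P = 108.5 + 5Q.
Initial equilibrium: Q_0 = 3.0556, P_0 = 123.7778; CS_0 = (1/2)(3.0556)(12.2222) = 18.6728, PS_0 = (1/2)(3.0556)(15.2778) = 23.341.
New equilibrium: 146 - 4Q = 108.5 + 5Q gives Q_1 = 4.1667, P_1 = 129.3333; CS_1 = 34.7222, PS_1 = 43.4028.
Change in producer surplus = 43.4028 - 23.341 = 20.0617.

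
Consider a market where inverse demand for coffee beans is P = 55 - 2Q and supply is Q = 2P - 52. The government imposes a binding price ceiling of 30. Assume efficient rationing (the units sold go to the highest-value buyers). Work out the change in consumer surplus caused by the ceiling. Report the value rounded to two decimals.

Rewriting supply in inverse form: P = 26 + 0.5Q.
Free-market equilibrium: 55 - 2Q = 26 + 0.5Q gives Q* = 11.6, P* = 31.8.
At P = 30, sellers supply (30 - 26)/0.5 = 8 while buyers want more, so the quantity traded is 8 at price 30.
CS goes from (1/2)(11.6)(23.2) = 134.56 to 136 (computed as (55 - 30)(8) - (1/2)(2)(8)^2), a change of 1.44.

1.44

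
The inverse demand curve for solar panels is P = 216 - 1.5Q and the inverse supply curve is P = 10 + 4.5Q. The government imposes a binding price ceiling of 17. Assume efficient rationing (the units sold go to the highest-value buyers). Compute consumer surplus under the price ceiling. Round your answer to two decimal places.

Without the control, 216 - 1.5Q = 10 + 4.5Q so Q* = 34.3333 and P* = 164.5.
At the ceiling price 17, quantity supplied is (17 - 10)/4.5 = 1.5556; supply is the short side, so Q = 1.5556 trades at P = 17.
The demand price at Q = 1.5556 is 213.6667. CS is the trapezoid between demand and 17 over [0, 1.5556]: (1/2)[(216 - 17) + (213.6667 - 17)](1.5556) = 307.7407.

307.74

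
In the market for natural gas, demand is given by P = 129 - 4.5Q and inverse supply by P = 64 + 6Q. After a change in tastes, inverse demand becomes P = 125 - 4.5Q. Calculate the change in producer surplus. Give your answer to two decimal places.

-13.71

Initial equilibrium: Q_0 = 6.1905, P_0 = 101.1429; CS_0 = (1/2)(6.1905)(27.8571) = 86.2245, PS_0 = (1/2)(6.1905)(37.1429) = 114.966.
New equilibrium: 125 - 4.5Q = 64 + 6Q gives Q_1 = 5.8095, P_1 = 98.8571; CS_1 = 75.9388, PS_1 = 101.2517.
Change in producer surplus = 101.2517 - 114.966 = -13.7143.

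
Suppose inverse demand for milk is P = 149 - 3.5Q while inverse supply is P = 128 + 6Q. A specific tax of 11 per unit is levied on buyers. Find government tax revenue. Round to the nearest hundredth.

11.58

Without the tax, 149 - 3.5Q = 128 + 6Q so Q* = 2.2105 and P* = 141.2632.
With the tax, buyers' net willingness to pay falls by 11: (149 - 11) - 3.5Q = 128 + 6Q, so Q_t = 1.0526. Buyers pay P_b = 145.3158; sellers receive P_s = P_b - 11 = 134.3158.
Tax revenue = t x Q_t = 11 x 1.0526 = 11.5789.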